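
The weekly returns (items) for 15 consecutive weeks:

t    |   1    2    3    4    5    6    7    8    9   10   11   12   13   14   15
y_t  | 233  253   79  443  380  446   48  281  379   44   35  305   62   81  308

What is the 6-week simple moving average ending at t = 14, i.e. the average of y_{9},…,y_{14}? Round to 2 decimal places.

151.00

Sum of periods 9–14: 379 + 44 + 35 + 305 + 62 + 81 = 906
Divide by 6: 906 / 6 = 151.00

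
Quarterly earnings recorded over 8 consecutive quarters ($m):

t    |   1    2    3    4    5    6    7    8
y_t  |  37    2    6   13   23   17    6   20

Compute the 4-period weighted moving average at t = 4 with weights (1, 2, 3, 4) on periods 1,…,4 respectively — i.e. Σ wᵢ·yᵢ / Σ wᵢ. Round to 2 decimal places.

Weighted sum: 1·37 + 2·2 + 3·6 + 4·13 = 37 + 4 + 18 + 52 = 111
Weight total: 1 + 2 + 3 + 4 = 10
WMA = 111 / 10 = 11.10

11.10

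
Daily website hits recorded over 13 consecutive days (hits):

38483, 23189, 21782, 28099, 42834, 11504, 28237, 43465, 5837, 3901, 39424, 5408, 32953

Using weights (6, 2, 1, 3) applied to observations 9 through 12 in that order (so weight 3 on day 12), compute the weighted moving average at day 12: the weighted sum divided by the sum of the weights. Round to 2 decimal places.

8206.00

Weighted sum: 6·5837 + 2·3901 + 1·39424 + 3·5408 = 35022 + 7802 + 39424 + 16224 = 98472
Weight total: 6 + 2 + 1 + 3 = 12
WMA = 98472 / 12 = 8206.00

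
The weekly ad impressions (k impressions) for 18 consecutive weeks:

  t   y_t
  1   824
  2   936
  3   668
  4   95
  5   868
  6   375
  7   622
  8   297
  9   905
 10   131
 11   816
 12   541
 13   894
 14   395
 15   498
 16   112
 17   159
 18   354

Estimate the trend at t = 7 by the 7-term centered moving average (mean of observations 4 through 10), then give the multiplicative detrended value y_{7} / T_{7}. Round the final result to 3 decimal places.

Trend T_7 = (95 + 868 + 375 + 622 + 297 + 905 + 131) / 7 = 3293/7 = 470.42857
Ratio to trend: 622 / 470.42857 = 1.322

1.322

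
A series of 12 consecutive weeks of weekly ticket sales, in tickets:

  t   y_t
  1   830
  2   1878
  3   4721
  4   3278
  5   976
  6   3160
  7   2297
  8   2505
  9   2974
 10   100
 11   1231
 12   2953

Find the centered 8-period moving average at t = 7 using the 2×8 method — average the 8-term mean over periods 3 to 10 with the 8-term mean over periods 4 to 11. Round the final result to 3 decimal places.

Sum over 3–10: 4721 + 3278 + 976 + 3160 + 2297 + 2505 + 2974 + 100 = 20011
Sum over 4–11: 3278 + 976 + 3160 + 2297 + 2505 + 2974 + 100 + 1231 = 16521
CMA at t=7 = (20011 + 16521) / (2·8) = 36532 / 16 = 2283.250

2283.250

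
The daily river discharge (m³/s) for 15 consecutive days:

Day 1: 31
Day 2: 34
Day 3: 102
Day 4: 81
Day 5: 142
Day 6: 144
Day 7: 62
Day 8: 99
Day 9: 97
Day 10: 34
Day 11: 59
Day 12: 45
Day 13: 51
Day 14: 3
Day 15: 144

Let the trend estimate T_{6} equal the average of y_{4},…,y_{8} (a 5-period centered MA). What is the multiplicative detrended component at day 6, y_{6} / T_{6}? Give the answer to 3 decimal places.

1.364

Trend T_6 = (81 + 142 + 144 + 62 + 99) / 5 = 528/5 = 105.60000
Ratio to trend: 144 / 105.60000 = 1.364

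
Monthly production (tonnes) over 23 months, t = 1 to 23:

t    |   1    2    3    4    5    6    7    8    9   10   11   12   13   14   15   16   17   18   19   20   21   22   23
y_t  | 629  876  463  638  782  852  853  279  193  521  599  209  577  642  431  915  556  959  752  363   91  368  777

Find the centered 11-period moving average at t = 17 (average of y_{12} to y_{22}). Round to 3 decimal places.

Sum of periods 12–22: 209 + 577 + 642 + 431 + 915 + 556 + 959 + 752 + 363 + 91 + 368 = 5863
Divide by 11: 5863 / 11 = 533.000

533.000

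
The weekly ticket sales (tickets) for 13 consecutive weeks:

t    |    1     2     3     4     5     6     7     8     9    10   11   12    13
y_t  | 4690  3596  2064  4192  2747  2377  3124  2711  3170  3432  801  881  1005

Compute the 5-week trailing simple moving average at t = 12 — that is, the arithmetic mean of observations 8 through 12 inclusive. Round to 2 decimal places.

2199.00

Sum of periods 8–12: 2711 + 3170 + 3432 + 801 + 881 = 10995
Divide by 5: 10995 / 5 = 2199.00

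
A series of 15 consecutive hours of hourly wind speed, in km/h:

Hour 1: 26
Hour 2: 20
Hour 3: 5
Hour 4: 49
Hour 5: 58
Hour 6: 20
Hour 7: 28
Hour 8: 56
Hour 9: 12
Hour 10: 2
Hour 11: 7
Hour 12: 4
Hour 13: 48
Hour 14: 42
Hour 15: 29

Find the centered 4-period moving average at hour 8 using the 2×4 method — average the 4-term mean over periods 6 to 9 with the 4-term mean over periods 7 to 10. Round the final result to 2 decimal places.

Sum over 6–9: 20 + 28 + 56 + 12 = 116
Sum over 7–10: 28 + 56 + 12 + 2 = 98
CMA at t=8 = (116 + 98) / (2·4) = 214 / 8 = 26.75

26.75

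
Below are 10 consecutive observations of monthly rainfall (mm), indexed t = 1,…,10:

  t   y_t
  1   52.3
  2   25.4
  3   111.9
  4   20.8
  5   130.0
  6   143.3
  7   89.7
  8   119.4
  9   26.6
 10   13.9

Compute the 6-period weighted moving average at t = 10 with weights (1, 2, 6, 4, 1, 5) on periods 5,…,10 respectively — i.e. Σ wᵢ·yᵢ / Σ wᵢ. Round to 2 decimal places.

Weighted sum: 1·130.0 + 2·143.3 + 6·89.7 + 4·119.4 + 1·26.6 + 5·13.9 = 130.0 + 286.6 + 538.2 + 477.6 + 26.6 + 69.5 = 1528.5
Weight total: 1 + 2 + 6 + 4 + 1 + 5 = 19
WMA = 1528.5 / 19 = 80.45

80.45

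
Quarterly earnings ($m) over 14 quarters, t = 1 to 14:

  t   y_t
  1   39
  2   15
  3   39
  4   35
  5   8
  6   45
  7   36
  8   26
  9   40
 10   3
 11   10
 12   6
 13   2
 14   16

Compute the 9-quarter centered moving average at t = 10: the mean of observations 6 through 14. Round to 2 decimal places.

20.44

Sum of periods 6–14: 45 + 36 + 26 + 40 + 3 + 10 + 6 + 2 + 16 = 184
Divide by 9: 184 / 9 = 20.44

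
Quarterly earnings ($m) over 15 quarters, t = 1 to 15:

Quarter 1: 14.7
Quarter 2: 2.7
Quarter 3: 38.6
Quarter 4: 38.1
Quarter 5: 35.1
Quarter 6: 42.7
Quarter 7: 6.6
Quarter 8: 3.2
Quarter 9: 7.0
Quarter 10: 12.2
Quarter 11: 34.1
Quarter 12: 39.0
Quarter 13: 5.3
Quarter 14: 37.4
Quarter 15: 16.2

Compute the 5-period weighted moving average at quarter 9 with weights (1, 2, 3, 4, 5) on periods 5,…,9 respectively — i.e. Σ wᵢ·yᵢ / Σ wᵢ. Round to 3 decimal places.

Weighted sum: 1·35.1 + 2·42.7 + 3·6.6 + 4·3.2 + 5·7.0 = 35.1 + 85.4 + 19.8 + 12.8 + 35.0 = 188.1
Weight total: 1 + 2 + 3 + 4 + 5 = 15
WMA = 188.1 / 15 = 12.540

12.540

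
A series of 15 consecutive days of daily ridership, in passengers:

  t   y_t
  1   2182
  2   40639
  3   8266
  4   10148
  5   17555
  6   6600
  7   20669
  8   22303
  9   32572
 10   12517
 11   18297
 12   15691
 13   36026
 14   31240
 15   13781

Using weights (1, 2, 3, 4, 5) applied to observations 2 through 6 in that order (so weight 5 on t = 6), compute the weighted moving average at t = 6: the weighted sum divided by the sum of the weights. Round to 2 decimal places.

Weighted sum: 1·40639 + 2·8266 + 3·10148 + 4·17555 + 5·6600 = 40639 + 16532 + 30444 + 70220 + 33000 = 190835
Weight total: 1 + 2 + 3 + 4 + 5 = 15
WMA = 190835 / 15 = 12722.33

12722.33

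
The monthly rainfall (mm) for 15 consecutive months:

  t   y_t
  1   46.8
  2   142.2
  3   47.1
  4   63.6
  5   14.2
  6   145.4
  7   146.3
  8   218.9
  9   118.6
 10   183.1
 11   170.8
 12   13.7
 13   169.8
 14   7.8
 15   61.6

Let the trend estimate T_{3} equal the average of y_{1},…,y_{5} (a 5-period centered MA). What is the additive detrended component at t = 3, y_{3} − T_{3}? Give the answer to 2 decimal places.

Trend T_3 = (46.8 + 142.2 + 47.1 + 63.6 + 14.2) / 5 = 313.9/5 = 62.7800
Detrended value: 47.1 − 62.7800 = -15.68

-15.68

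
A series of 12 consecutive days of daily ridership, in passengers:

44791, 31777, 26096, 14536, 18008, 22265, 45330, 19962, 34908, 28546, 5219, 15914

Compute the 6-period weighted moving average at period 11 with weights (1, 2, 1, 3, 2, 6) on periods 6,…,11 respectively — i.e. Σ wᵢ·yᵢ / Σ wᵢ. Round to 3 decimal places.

Weighted sum: 1·22265 + 2·45330 + 1·19962 + 3·34908 + 2·28546 + 6·5219 = 22265 + 90660 + 19962 + 104724 + 57092 + 31314 = 326017
Weight total: 1 + 2 + 1 + 3 + 2 + 6 = 15
WMA = 326017 / 15 = 21734.467

21734.467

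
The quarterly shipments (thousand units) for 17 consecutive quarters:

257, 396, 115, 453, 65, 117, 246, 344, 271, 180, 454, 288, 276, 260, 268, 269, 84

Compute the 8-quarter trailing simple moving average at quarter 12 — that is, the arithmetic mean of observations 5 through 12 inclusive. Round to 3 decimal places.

Sum of periods 5–12: 65 + 117 + 246 + 344 + 271 + 180 + 454 + 288 = 1965
Divide by 8: 1965 / 8 = 245.625

245.625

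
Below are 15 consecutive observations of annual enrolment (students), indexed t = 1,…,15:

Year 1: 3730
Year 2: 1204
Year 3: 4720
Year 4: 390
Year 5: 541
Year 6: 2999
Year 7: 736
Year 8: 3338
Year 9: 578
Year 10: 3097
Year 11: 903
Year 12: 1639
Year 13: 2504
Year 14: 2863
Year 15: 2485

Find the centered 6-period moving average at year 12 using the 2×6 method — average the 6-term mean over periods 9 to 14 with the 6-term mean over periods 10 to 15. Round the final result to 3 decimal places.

Sum over 9–14: 578 + 3097 + 903 + 1639 + 2504 + 2863 = 11584
Sum over 10–15: 3097 + 903 + 1639 + 2504 + 2863 + 2485 = 13491
CMA at t=12 = (11584 + 13491) / (2·6) = 25075 / 12 = 2089.583

2089.583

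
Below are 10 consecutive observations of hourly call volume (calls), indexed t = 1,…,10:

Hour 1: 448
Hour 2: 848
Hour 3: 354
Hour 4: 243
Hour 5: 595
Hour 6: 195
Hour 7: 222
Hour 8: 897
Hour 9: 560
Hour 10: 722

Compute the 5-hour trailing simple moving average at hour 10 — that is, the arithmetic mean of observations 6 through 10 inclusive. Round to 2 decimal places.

Sum of periods 6–10: 195 + 222 + 897 + 560 + 722 = 2596
Divide by 5: 2596 / 5 = 519.20

519.20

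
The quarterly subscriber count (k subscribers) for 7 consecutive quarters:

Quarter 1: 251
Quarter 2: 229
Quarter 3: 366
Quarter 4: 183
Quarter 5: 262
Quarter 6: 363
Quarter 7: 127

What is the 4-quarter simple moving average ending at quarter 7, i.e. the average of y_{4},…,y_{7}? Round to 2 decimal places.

233.75

Sum of periods 4–7: 183 + 262 + 363 + 127 = 935
Divide by 4: 935 / 4 = 233.75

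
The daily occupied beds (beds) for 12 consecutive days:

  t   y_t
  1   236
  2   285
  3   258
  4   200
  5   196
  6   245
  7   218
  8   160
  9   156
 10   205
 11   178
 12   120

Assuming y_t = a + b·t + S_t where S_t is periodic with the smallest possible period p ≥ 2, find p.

First differences y_{t+1} − y_t: 49, -27, -58, -4, 49, -27, -58, -4, 49, -27, …
The difference pattern repeats every 4 terms and not for any smaller step, so p = 4.

4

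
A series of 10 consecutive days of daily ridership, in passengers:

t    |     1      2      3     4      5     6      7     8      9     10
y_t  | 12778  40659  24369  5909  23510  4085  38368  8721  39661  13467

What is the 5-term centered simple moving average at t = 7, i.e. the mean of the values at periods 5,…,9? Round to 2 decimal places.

22869.00

Sum of periods 5–9: 23510 + 4085 + 38368 + 8721 + 39661 = 114345
Divide by 5: 114345 / 5 = 22869.00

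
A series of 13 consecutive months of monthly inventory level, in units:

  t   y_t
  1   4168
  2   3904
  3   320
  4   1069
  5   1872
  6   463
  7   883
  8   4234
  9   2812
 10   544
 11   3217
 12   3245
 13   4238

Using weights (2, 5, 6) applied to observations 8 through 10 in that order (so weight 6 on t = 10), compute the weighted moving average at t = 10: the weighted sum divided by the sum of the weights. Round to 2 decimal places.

1984.00

Weighted sum: 2·4234 + 5·2812 + 6·544 = 8468 + 14060 + 3264 = 25792
Weight total: 2 + 5 + 6 = 13
WMA = 25792 / 13 = 1984.00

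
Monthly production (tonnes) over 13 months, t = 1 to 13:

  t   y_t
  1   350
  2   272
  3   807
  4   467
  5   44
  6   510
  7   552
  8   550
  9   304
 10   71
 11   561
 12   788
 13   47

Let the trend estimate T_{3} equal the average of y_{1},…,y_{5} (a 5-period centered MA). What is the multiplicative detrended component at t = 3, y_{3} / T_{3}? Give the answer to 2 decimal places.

2.08

Trend T_3 = (350 + 272 + 807 + 467 + 44) / 5 = 1940/5 = 388.0000
Ratio to trend: 807 / 388.0000 = 2.08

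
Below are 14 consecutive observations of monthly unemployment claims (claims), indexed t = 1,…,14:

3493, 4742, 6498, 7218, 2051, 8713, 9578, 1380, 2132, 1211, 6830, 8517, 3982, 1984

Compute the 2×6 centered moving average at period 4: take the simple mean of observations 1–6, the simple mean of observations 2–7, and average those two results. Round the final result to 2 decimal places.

5959.58

Sum over 1–6: 3493 + 4742 + 6498 + 7218 + 2051 + 8713 = 32715
Sum over 2–7: 4742 + 6498 + 7218 + 2051 + 8713 + 9578 = 38800
CMA at t=4 = (32715 + 38800) / (2·6) = 71515 / 12 = 5959.58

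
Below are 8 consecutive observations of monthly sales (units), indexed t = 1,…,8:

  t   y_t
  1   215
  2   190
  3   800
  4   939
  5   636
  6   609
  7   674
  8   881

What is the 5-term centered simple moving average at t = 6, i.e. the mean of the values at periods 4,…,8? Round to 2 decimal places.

Sum of periods 4–8: 939 + 636 + 609 + 674 + 881 = 3739
Divide by 5: 3739 / 5 = 747.80

747.80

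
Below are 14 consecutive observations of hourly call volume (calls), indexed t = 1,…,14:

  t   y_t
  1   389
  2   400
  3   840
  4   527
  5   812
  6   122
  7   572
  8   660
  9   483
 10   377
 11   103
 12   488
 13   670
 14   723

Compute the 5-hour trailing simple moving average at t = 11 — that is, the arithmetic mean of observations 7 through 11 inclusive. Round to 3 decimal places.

Sum of periods 7–11: 572 + 660 + 483 + 377 + 103 = 2195
Divide by 5: 2195 / 5 = 439.000

439.000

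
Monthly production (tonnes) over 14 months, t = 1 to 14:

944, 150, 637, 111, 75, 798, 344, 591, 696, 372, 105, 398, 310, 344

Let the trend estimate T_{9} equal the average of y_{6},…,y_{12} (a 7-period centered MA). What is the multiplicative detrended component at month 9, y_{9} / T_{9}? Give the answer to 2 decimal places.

Trend T_9 = (798 + 344 + 591 + 696 + 372 + 105 + 398) / 7 = 3304/7 = 472.0000
Ratio to trend: 696 / 472.0000 = 1.47

1.47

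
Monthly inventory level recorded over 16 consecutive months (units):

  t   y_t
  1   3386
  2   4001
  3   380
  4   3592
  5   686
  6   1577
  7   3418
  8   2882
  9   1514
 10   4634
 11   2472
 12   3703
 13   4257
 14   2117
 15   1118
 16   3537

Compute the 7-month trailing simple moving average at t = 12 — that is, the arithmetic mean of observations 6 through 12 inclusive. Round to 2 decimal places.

Sum of periods 6–12: 1577 + 3418 + 2882 + 1514 + 4634 + 2472 + 3703 = 20200
Divide by 7: 20200 / 7 = 2885.71

2885.71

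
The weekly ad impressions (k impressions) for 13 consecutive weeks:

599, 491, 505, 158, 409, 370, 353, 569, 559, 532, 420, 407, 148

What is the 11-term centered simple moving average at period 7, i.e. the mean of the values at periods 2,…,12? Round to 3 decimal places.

Sum of periods 2–12: 491 + 505 + 158 + 409 + 370 + 353 + 569 + 559 + 532 + 420 + 407 = 4773
Divide by 11: 4773 / 11 = 433.909

433.909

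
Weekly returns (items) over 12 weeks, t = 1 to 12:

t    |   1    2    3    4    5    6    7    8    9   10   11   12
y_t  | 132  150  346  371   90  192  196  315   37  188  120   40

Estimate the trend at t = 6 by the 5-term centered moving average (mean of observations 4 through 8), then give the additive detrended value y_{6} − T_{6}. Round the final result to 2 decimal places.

-40.80

Trend T_6 = (371 + 90 + 192 + 196 + 315) / 5 = 1164/5 = 232.8000
Detrended value: 192 − 232.8000 = -40.80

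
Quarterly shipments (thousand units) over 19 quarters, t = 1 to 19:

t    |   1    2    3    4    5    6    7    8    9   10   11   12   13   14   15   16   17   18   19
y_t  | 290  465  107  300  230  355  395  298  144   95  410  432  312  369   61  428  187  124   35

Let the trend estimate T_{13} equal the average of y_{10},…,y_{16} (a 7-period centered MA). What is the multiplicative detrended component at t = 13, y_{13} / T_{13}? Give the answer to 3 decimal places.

1.037

Trend T_13 = (95 + 410 + 432 + 312 + 369 + 61 + 428) / 7 = 2107/7 = 301.00000
Ratio to trend: 312 / 301.00000 = 1.037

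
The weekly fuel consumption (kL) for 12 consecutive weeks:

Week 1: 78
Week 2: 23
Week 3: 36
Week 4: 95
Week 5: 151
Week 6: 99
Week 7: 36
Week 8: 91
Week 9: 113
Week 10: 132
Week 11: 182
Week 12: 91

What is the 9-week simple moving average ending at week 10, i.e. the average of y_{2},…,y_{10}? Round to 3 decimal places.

86.222

Sum of periods 2–10: 23 + 36 + 95 + 151 + 99 + 36 + 91 + 113 + 132 = 776
Divide by 9: 776 / 9 = 86.222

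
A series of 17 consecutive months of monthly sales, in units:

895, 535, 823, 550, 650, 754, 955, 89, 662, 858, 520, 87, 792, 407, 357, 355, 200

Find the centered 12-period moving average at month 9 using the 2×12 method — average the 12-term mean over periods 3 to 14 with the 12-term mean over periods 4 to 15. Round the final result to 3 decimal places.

576.167

Sum over 3–14: 823 + 550 + 650 + 754 + 955 + 89 + 662 + 858 + 520 + 87 + 792 + 407 = 7147
Sum over 4–15: 550 + 650 + 754 + 955 + 89 + 662 + 858 + 520 + 87 + 792 + 407 + 357 = 6681
CMA at t=9 = (7147 + 6681) / (2·12) = 13828 / 24 = 576.167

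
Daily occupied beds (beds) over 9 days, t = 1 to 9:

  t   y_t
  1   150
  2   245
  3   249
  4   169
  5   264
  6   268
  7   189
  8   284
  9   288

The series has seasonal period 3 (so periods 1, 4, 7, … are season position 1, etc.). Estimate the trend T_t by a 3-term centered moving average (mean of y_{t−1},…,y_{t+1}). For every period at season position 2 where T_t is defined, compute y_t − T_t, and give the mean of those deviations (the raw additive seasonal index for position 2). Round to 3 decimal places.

30.333

Season position 2 occurs at t = 2, 5, 8 (where T_t is defined).
t=2: T_2 = 214.66667; y_2 − T_2 = 245 − 214.66667 = 30.33333
t=5: T_5 = 233.66667; y_5 − T_5 = 264 − 233.66667 = 30.33333
t=8: T_8 = 253.66667; y_8 − T_8 = 284 − 253.66667 = 30.33333
Mean deviation: (30.33333 + 30.33333 + 30.33333) / 3 = 30.333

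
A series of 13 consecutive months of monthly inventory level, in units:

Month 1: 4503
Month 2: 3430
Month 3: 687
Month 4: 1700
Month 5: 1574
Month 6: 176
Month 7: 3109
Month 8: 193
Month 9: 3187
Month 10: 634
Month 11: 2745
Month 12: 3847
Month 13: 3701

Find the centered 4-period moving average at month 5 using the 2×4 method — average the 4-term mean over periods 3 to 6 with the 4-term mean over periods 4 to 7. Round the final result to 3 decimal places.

1337.000

Sum over 3–6: 687 + 1700 + 1574 + 176 = 4137
Sum over 4–7: 1700 + 1574 + 176 + 3109 = 6559
CMA at t=5 = (4137 + 6559) / (2·4) = 10696 / 8 = 1337.000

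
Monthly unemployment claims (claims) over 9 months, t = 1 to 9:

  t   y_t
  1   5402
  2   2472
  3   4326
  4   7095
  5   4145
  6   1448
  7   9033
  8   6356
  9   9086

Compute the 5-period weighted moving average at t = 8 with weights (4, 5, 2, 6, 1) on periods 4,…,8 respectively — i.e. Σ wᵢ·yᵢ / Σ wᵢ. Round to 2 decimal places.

Weighted sum: 4·7095 + 5·4145 + 2·1448 + 6·9033 + 1·6356 = 28380 + 20725 + 2896 + 54198 + 6356 = 112555
Weight total: 4 + 5 + 2 + 6 + 1 = 18
WMA = 112555 / 18 = 6253.06

6253.06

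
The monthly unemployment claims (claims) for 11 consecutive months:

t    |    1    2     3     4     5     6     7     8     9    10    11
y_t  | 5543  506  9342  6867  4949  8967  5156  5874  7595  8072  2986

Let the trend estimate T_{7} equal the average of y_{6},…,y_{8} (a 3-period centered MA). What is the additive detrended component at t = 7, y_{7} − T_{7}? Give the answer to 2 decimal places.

-1509.67

Trend T_7 = (8967 + 5156 + 5874) / 3 = 19997/3 = 6665.6667
Detrended value: 5156 − 6665.6667 = -1509.67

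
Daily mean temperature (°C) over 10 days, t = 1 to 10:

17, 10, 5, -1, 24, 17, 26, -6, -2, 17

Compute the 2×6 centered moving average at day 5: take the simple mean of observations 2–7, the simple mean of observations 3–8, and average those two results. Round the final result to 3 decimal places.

12.167

Sum over 2–7: 10 + 5 + (-1) + 24 + 17 + 26 = 81
Sum over 3–8: 5 + (-1) + 24 + 17 + 26 + (-6) = 65
CMA at t=5 = (81 + 65) / (2·6) = 146 / 12 = 12.167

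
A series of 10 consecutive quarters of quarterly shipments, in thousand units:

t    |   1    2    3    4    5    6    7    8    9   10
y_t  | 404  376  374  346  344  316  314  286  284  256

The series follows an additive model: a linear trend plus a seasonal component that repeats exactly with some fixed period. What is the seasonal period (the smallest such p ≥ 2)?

First differences y_{t+1} − y_t: -28, -2, -28, -2, -28, -2, …
The difference pattern repeats every 2 terms and not for any smaller step, so p = 2.

2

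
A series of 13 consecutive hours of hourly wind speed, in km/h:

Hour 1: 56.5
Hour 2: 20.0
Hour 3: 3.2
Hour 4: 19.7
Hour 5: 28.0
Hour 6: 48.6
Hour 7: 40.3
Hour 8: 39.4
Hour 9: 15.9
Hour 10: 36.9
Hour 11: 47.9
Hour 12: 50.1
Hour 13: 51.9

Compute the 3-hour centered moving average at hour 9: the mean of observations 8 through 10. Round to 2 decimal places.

30.73

Sum of periods 8–10: 39.4 + 15.9 + 36.9 = 92.2
Divide by 3: 92.2 / 3 = 30.73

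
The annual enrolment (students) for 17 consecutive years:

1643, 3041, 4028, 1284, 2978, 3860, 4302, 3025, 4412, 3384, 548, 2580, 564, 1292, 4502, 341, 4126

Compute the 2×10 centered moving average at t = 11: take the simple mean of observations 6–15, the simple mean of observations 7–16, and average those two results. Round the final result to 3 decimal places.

Sum over 6–15: 3860 + 4302 + 3025 + 4412 + 3384 + 548 + 2580 + 564 + 1292 + 4502 = 28469
Sum over 7–16: 4302 + 3025 + 4412 + 3384 + 548 + 2580 + 564 + 1292 + 4502 + 341 = 24950
CMA at t=11 = (28469 + 24950) / (2·10) = 53419 / 20 = 2670.950

2670.950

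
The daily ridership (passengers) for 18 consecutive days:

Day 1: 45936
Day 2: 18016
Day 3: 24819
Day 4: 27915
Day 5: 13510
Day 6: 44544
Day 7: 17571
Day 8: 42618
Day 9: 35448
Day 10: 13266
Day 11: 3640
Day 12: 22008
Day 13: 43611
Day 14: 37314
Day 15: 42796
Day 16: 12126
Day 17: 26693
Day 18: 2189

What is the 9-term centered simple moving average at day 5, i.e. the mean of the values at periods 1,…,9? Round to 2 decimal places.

30041.89

Sum of periods 1–9: 45936 + 18016 + 24819 + 27915 + 13510 + 44544 + 17571 + 42618 + 35448 = 270377
Divide by 9: 270377 / 9 = 30041.89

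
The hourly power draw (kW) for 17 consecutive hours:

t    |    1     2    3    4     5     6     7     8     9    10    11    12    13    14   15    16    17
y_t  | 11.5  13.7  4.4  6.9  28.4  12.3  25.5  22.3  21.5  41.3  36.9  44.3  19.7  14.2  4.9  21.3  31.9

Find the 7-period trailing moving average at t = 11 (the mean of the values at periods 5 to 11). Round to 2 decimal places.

26.89

Sum of periods 5–11: 28.4 + 12.3 + 25.5 + 22.3 + 21.5 + 41.3 + 36.9 = 188.2
Divide by 7: 188.2 / 7 = 26.89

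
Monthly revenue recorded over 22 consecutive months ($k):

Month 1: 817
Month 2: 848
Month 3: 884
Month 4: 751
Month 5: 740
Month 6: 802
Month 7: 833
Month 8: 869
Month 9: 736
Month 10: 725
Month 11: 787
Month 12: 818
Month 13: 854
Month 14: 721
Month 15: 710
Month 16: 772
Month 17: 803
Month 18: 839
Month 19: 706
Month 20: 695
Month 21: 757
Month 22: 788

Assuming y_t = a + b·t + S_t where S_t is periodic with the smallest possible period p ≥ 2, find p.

5

First differences y_{t+1} − y_t: 31, 36, -133, -11, 62, 31, 36, -133, -11, 62, 31, 36, …
The difference pattern repeats every 5 terms and not for any smaller step, so p = 5.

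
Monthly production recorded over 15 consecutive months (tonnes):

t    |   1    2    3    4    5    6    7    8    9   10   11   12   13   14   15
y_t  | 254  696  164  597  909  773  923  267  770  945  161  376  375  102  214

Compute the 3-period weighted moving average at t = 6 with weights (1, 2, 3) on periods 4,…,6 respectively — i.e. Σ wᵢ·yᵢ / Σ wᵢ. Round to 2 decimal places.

789.00

Weighted sum: 1·597 + 2·909 + 3·773 = 597 + 1818 + 2319 = 4734
Weight total: 1 + 2 + 3 = 6
WMA = 4734 / 6 = 789.00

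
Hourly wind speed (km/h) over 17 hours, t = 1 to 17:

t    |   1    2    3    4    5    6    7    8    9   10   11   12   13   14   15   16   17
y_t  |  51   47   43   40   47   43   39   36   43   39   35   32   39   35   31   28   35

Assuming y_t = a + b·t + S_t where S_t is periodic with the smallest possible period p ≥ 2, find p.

First differences y_{t+1} − y_t: -4, -4, -3, 7, -4, -4, -3, 7, -4, -4, …
The difference pattern repeats every 4 terms and not for any smaller step, so p = 4.

4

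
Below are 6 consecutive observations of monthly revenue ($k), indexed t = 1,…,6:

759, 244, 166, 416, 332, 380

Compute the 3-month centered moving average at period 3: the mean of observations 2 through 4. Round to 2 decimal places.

275.33

Sum of periods 2–4: 244 + 166 + 416 = 826
Divide by 3: 826 / 3 = 275.33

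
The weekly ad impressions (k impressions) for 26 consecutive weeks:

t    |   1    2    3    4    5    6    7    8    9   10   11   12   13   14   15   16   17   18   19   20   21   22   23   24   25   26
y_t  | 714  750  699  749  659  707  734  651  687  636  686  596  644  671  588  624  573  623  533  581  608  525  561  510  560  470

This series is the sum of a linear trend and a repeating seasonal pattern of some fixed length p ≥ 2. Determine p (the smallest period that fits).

7

First differences y_{t+1} − y_t: 36, -51, 50, -90, 48, 27, -83, 36, -51, 50, -90, 48, 27, -83, 36, -51, …
The difference pattern repeats every 7 terms and not for any smaller step, so p = 7.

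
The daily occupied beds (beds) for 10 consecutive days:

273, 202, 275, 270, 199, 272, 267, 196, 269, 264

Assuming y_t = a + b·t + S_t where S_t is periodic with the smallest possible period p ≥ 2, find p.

First differences y_{t+1} − y_t: -71, 73, -5, -71, 73, -5, -71, 73, …
The difference pattern repeats every 3 terms and not for any smaller step, so p = 3.

3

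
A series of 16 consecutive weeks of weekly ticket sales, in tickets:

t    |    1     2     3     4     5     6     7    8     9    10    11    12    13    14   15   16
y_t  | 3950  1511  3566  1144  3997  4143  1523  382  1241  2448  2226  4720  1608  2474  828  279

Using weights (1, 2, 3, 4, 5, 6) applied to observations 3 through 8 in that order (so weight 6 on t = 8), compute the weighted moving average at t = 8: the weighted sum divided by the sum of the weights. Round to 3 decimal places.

Weighted sum: 1·3566 + 2·1144 + 3·3997 + 4·4143 + 5·1523 + 6·382 = 3566 + 2288 + 11991 + 16572 + 7615 + 2292 = 44324
Weight total: 1 + 2 + 3 + 4 + 5 + 6 = 21
WMA = 44324 / 21 = 2110.667

2110.667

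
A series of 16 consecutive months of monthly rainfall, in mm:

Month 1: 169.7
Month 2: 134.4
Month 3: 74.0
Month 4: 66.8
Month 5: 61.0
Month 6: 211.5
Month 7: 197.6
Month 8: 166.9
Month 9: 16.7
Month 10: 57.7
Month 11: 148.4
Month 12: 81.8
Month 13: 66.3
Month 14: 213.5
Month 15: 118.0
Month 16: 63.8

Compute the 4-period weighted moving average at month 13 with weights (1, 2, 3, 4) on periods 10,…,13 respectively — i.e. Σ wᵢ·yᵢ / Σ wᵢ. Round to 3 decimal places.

86.510

Weighted sum: 1·57.7 + 2·148.4 + 3·81.8 + 4·66.3 = 57.7 + 296.8 + 245.4 + 265.2 = 865.1
Weight total: 1 + 2 + 3 + 4 = 10
WMA = 865.1 / 10 = 86.510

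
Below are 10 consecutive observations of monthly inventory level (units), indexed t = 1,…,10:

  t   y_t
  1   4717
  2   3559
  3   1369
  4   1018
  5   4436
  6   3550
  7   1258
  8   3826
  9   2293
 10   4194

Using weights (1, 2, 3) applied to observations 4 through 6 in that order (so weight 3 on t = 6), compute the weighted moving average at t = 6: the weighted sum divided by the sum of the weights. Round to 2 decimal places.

Weighted sum: 1·1018 + 2·4436 + 3·3550 = 1018 + 8872 + 10650 = 20540
Weight total: 1 + 2 + 3 = 6
WMA = 20540 / 6 = 3423.33

3423.33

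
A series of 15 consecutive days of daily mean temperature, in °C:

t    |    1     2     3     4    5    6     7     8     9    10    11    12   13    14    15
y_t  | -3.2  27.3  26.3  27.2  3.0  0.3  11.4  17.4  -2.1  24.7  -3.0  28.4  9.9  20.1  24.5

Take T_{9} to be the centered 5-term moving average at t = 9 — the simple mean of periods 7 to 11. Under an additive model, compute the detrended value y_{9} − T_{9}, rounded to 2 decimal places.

Trend T_9 = (11.4 + 17.4 + (-2.1) + 24.7 + (-3.0)) / 5 = 48.4/5 = 9.6800
Detrended value: -2.1 − 9.6800 = -11.78

-11.78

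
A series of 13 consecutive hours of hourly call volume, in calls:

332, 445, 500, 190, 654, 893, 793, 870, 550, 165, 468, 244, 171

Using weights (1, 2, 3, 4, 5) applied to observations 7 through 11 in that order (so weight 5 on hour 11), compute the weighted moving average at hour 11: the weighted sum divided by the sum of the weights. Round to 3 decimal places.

478.867

Weighted sum: 1·793 + 2·870 + 3·550 + 4·165 + 5·468 = 793 + 1740 + 1650 + 660 + 2340 = 7183
Weight total: 1 + 2 + 3 + 4 + 5 = 15
WMA = 7183 / 15 = 478.867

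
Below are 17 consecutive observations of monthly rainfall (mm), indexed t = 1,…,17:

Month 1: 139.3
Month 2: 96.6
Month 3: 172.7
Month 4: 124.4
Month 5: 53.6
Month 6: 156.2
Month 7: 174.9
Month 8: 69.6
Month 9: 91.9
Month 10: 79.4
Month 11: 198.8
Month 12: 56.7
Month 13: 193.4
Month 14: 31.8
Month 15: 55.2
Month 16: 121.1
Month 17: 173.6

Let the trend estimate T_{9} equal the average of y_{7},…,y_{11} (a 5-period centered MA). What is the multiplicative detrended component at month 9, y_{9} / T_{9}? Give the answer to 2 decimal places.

Trend T_9 = (174.9 + 69.6 + 91.9 + 79.4 + 198.8) / 5 = 614.6/5 = 122.9200
Ratio to trend: 91.9 / 122.9200 = 0.75

0.75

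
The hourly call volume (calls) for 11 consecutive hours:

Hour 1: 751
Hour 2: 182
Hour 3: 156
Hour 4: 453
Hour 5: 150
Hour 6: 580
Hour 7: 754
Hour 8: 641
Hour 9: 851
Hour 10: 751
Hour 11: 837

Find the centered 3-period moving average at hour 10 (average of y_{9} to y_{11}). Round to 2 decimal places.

Sum of periods 9–11: 851 + 751 + 837 = 2439
Divide by 3: 2439 / 3 = 813.00

813.00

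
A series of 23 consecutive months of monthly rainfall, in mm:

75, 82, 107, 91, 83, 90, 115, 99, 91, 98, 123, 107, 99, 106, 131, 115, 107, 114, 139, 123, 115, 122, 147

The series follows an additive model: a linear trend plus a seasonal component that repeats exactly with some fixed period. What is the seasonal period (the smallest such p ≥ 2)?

4

First differences y_{t+1} − y_t: 7, 25, -16, -8, 7, 25, -16, -8, 7, 25, …
The difference pattern repeats every 4 terms and not for any smaller step, so p = 4.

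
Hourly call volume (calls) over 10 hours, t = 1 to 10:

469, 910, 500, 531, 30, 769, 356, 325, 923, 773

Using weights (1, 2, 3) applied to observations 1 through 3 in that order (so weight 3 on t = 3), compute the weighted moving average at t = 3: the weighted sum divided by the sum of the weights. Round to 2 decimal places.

631.50

Weighted sum: 1·469 + 2·910 + 3·500 = 469 + 1820 + 1500 = 3789
Weight total: 1 + 2 + 3 = 6
WMA = 3789 / 6 = 631.50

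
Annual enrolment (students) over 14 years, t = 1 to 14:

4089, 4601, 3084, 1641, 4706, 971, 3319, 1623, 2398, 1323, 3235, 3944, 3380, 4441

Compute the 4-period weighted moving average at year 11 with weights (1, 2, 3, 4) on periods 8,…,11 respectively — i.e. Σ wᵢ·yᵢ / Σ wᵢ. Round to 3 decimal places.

Weighted sum: 1·1623 + 2·2398 + 3·1323 + 4·3235 = 1623 + 4796 + 3969 + 12940 = 23328
Weight total: 1 + 2 + 3 + 4 = 10
WMA = 23328 / 10 = 2332.800

2332.800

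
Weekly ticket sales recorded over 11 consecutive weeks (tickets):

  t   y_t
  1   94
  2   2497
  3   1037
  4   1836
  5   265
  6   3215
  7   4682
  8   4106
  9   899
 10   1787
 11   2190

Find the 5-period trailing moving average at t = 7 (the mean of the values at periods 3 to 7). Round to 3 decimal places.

2207.000

Sum of periods 3–7: 1037 + 1836 + 265 + 3215 + 4682 = 11035
Divide by 5: 11035 / 5 = 2207.000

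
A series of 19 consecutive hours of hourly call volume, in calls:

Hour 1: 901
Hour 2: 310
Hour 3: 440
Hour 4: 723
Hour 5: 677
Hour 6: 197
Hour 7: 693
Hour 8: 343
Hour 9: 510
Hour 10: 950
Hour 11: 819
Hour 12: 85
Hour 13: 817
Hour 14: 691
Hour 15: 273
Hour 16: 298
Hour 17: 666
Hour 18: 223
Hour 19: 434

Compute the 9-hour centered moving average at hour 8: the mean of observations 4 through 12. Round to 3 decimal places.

555.222

Sum of periods 4–12: 723 + 677 + 197 + 693 + 343 + 510 + 950 + 819 + 85 = 4997
Divide by 9: 4997 / 9 = 555.222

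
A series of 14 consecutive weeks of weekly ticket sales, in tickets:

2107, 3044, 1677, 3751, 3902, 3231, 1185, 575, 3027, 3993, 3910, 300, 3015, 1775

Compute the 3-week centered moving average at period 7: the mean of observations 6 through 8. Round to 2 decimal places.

Sum of periods 6–8: 3231 + 1185 + 575 = 4991
Divide by 3: 4991 / 3 = 1663.67

1663.67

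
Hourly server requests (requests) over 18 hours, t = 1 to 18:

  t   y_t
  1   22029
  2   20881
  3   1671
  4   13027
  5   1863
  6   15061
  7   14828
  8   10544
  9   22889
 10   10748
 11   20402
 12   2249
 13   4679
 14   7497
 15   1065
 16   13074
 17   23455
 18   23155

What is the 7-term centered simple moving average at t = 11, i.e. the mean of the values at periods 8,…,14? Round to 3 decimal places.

11286.857

Sum of periods 8–14: 10544 + 22889 + 10748 + 20402 + 2249 + 4679 + 7497 = 79008
Divide by 7: 79008 / 7 = 11286.857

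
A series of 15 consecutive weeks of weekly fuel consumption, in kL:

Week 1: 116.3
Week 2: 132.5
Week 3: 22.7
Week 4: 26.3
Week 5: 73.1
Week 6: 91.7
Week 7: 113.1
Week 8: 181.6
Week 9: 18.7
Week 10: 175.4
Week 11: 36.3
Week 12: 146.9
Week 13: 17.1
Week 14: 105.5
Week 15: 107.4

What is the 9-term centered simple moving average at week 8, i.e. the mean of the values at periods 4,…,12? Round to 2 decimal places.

Sum of periods 4–12: 26.3 + 73.1 + 91.7 + 113.1 + 181.6 + 18.7 + 175.4 + 36.3 + 146.9 = 863.1
Divide by 9: 863.1 / 9 = 95.90

95.90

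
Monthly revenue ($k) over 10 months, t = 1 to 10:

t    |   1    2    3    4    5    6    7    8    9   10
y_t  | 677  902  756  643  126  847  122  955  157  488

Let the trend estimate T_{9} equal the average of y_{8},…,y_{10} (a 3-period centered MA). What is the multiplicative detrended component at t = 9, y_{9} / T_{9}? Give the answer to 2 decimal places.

0.29

Trend T_9 = (955 + 157 + 488) / 3 = 1600/3 = 533.3333
Ratio to trend: 157 / 533.3333 = 0.29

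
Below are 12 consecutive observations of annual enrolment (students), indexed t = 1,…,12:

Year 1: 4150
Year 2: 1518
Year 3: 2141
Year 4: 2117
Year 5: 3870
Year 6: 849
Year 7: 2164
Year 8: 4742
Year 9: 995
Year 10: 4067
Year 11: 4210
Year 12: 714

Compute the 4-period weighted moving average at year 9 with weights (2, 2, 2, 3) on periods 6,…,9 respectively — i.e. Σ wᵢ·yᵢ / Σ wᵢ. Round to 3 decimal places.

Weighted sum: 2·849 + 2·2164 + 2·4742 + 3·995 = 1698 + 4328 + 9484 + 2985 = 18495
Weight total: 2 + 2 + 2 + 3 = 9
WMA = 18495 / 9 = 2055.000

2055.000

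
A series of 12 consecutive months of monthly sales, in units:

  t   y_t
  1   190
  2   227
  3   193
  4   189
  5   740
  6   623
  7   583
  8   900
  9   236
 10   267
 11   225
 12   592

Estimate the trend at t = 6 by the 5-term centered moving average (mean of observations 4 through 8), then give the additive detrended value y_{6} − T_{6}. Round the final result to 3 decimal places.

Trend T_6 = (189 + 740 + 623 + 583 + 900) / 5 = 3035/5 = 607.00000
Detrended value: 623 − 607.00000 = 16.000

16.000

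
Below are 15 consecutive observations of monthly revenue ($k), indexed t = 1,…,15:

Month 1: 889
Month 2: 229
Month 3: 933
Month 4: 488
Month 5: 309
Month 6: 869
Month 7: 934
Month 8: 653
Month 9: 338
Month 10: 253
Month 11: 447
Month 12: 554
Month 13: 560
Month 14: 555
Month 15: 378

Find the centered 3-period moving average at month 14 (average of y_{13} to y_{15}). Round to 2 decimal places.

497.67

Sum of periods 13–15: 560 + 555 + 378 = 1493
Divide by 3: 1493 / 3 = 497.67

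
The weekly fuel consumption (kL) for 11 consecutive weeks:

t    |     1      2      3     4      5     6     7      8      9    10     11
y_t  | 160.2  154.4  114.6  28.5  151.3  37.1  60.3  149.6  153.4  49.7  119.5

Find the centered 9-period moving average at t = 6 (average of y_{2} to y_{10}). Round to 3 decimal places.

Sum of periods 2–10: 154.4 + 114.6 + 28.5 + 151.3 + 37.1 + 60.3 + 149.6 + 153.4 + 49.7 = 898.9
Divide by 9: 898.9 / 9 = 99.878

99.878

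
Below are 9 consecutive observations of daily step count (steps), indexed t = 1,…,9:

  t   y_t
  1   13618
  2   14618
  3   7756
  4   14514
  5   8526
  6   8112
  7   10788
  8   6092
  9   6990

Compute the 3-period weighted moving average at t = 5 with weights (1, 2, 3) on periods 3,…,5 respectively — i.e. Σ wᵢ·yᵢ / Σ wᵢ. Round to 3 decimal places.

Weighted sum: 1·7756 + 2·14514 + 3·8526 = 7756 + 29028 + 25578 = 62362
Weight total: 1 + 2 + 3 = 6
WMA = 62362 / 6 = 10393.667

10393.667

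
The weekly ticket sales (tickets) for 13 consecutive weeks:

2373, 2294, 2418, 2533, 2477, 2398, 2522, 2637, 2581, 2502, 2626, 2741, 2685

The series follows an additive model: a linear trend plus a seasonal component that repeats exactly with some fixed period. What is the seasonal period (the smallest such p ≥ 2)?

First differences y_{t+1} − y_t: -79, 124, 115, -56, -79, 124, 115, -56, -79, 124, …
The difference pattern repeats every 4 terms and not for any smaller step, so p = 4.

4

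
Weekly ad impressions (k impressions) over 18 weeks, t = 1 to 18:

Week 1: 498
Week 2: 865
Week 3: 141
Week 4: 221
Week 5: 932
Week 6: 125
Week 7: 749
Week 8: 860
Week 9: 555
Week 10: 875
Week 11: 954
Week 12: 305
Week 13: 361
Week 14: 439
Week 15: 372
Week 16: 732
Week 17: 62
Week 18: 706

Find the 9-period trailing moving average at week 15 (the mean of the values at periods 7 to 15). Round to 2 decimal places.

607.78

Sum of periods 7–15: 749 + 860 + 555 + 875 + 954 + 305 + 361 + 439 + 372 = 5470
Divide by 9: 5470 / 9 = 607.78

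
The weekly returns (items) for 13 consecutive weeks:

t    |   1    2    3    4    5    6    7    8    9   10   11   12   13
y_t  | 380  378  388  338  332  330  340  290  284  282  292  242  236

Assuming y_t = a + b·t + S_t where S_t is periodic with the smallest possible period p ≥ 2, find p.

First differences y_{t+1} − y_t: -2, 10, -50, -6, -2, 10, -50, -6, -2, 10, …
The difference pattern repeats every 4 terms and not for any smaller step, so p = 4.

4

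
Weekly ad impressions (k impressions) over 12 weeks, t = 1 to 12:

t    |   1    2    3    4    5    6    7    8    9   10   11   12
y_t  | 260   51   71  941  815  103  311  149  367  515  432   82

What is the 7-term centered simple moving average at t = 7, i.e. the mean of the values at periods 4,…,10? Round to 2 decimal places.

457.29

Sum of periods 4–10: 941 + 815 + 103 + 311 + 149 + 367 + 515 = 3201
Divide by 7: 3201 / 7 = 457.29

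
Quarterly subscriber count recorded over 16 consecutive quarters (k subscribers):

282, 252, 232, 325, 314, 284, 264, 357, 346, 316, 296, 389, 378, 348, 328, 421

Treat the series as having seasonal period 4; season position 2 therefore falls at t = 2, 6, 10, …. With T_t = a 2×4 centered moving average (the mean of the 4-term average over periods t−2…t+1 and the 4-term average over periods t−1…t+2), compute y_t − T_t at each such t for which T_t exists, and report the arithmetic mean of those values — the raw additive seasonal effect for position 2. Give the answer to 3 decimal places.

Season position 2 occurs at t = 6, 10, 14 (where T_t is defined).
t=6: T_6 = 300.75000; y_6 − T_6 = 284 − 300.75000 = -16.75000
t=10: T_10 = 332.75000; y_10 − T_10 = 316 − 332.75000 = -16.75000
t=14: T_14 = 364.75000; y_14 − T_14 = 348 − 364.75000 = -16.75000
Mean deviation: (-16.75000 + -16.75000 + -16.75000) / 3 = -16.750

-16.750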